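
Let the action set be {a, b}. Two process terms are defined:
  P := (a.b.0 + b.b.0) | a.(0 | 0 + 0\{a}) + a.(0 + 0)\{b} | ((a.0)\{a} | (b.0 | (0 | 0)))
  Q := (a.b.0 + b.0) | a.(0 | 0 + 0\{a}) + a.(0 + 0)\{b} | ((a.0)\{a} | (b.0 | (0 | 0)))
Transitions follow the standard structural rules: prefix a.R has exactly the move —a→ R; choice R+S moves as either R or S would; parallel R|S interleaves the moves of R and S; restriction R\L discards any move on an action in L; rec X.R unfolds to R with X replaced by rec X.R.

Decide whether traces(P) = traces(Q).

Reachable graph of P (9 states):
  u0 = (a.b.0 + b.b.0) | a.(0 | 0 + 0\{a}) + a.(0 + 0)\{b} | ((a.0)\{a} | (b.0 | (0 | 0))) has moves =a=> u1, =a=> u2, =a=> u3, =b=> u3, =b=> u4
  u1 = (0 + 0)\{b} | ((a.0)\{a} | (b.0 | (0 | 0))) has moves =b=> u5
  u2 = (a.b.0 + b.b.0) | (0 | 0 + 0\{a}) has moves =a=> u6, =b=> u6
  u3 = b.0 | a.(0 | 0 + 0\{a}) has moves =a=> u6, =b=> u7
  u4 = a.(0 + 0)\{b} | ((a.0)\{a} | (0 | (0 | 0))) has moves =a=> u5
  u5 = (0 + 0)\{b} | ((a.0)\{a} | (0 | (0 | 0))) has moves deadlocked
  u6 = b.0 | (0 | 0 + 0\{a}) has moves =b=> u8
  u7 = 0 | a.(0 | 0 + 0\{a}) has moves =a=> u8
  u8 = 0 | (0 | 0 + 0\{a}) has moves deadlocked
Reachable graph of Q (9 states):
  v0 = (a.b.0 + b.0) | a.(0 | 0 + 0\{a}) + a.(0 + 0)\{b} | ((a.0)\{a} | (b.0 | (0 | 0))) has moves =a=> v1, =a=> v2, =a=> v3, =b=> v4, =b=> v5
  v1 = (0 + 0)\{b} | ((a.0)\{a} | (b.0 | (0 | 0))) has moves =b=> v6
  v2 = (a.b.0 + b.0) | (0 | 0 + 0\{a}) has moves =a=> v7, =b=> v8
  v3 = b.0 | a.(0 | 0 + 0\{a}) has moves =a=> v7, =b=> v4
  v4 = 0 | a.(0 | 0 + 0\{a}) has moves =a=> v8
  v5 = a.(0 + 0)\{b} | ((a.0)\{a} | (0 | (0 | 0))) has moves =a=> v6
  v6 = (0 + 0)\{b} | ((a.0)\{a} | (0 | (0 | 0))) has moves deadlocked
  v7 = b.0 | (0 | 0 + 0\{a}) has moves =b=> v8
  v8 = 0 | (0 | 0 + 0\{a}) has moves deadlocked
Run σ = ⟨bb⟩ on P: start {u0}
  step 1 (b): {u3, u4}
  step 2 (b): {u7}
  P completes σ.
Run σ = ⟨bb⟩ on Q: start {v0}
  step 1 (b): {v4, v5}
  step 2 (b): ∅ (Q stuck)

NO — witness ⟨bb⟩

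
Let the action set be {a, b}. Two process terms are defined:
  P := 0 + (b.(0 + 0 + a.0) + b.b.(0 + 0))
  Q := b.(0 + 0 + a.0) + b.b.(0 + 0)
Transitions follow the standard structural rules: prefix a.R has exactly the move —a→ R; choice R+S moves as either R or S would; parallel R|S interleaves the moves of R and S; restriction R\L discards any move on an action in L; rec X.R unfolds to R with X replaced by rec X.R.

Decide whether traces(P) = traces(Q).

traces(P) = traces(Q)

P's transition system — 5 states:
  s0 = 0 + (b.(0 + 0 + a.0) + b.b.(0 + 0)) | -b-> s1, -b-> s2
  s1 = 0 + 0 + a.0 | -a-> s3
  s2 = b.(0 + 0) | -b-> s4
  s3 = 0 | (no moves)
  s4 = 0 + 0 | (no moves)
Q's transition system — 5 states:
  t0 = b.(0 + 0 + a.0) + b.b.(0 + 0) | -b-> t1, -b-> t2
  t1 = 0 + 0 + a.0 | -a-> t3
  t2 = b.(0 + 0) | -b-> t4
  t3 = 0 | (no moves)
  t4 = 0 + 0 | (no moves)
Partition-refinement fixed point:
  B0 = {s0, t0}
  B1 = {s1, t1}
  B2 = {s3, s4, t3, t4}
  B3 = {s2, t2}
s0 ∈ B0, t0 ∈ B0 → same block
Bisimilar ⇒ trace-equivalent.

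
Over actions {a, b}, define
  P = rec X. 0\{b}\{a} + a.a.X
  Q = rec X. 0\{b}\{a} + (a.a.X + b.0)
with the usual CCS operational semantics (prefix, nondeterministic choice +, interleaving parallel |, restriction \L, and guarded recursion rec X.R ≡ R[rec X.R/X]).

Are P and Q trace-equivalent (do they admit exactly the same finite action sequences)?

trace-distinct — witness ⟨b⟩

Reachable graph of P (2 states):
  u0 = rec X. 0\{b}\{a} + a.a.X :: ··a··> u1
  u1 = a.(rec X. 0\{b}\{a} + a.a.X) :: ··a··> u0
Reachable graph of Q (3 states):
  v0 = rec X. 0\{b}\{a} + (a.a.X + b.0) :: ··a··> v1, ··b··> v2
  v1 = a.(rec X. 0\{b}\{a} + (a.a.X + b.0)) :: ··a··> v0
  v2 = 0 :: deadlocked
Trace ⟨b⟩ through Q, begin at {v0}:
  [1] b ⇒ {v2}
  ✓ Q
Trace ⟨b⟩ through P, begin at {u0}:
  [1] b ⇒ no successor for P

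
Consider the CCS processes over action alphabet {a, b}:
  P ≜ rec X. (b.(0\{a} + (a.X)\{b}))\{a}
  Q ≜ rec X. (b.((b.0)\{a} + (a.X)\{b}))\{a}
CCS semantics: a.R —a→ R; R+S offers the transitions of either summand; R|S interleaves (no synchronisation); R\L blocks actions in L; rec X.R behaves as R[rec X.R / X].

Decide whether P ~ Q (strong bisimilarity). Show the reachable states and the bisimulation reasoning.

not bisimilar

Reachable graph of P (2 states):
  m0 = rec X. (b.(0\{a} + (a.X)\{b}))\{a} ⊢ -b-> m1
  m1 = (0\{a} + (a.(rec X. (b.(0\{a} + (a.X)\{b}))\{a}))\{b})\{a} ⊢ deadlocked
Reachable graph of Q (3 states):
  n0 = rec X. (b.((b.0)\{a} + (a.X)\{b}))\{a} ⊢ -b-> n1
  n1 = ((b.0)\{a} + (a.(rec X. (b.((b.0)\{a} + (a.X)\{b}))\{a}))\{b})\{a} ⊢ -b-> n2
  n2 = 0\{a}\{a} ⊢ deadlocked
Bisimilarity quotient blocks:
  B0 = {m0, n1}
  B1 = {m1, n2}
  B2 = {n0}
m0 ∈ B0, n0 ∈ B2 → different blocks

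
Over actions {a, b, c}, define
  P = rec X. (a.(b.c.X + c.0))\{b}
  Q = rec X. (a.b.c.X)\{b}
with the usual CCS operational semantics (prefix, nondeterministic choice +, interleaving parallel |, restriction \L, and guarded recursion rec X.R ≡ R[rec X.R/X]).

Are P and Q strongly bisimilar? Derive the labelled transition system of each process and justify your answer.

Reachable graph of P (3 states):
  s0 = rec X. (a.(b.c.X + c.0))\{b} | —a→ s1
  s1 = (b.c.(rec X. (a.(b.c.X + c.0))\{b}) + c.0)\{b} | —c→ s2
  s2 = 0\{b} | stopped
Reachable graph of Q (2 states):
  t0 = rec X. (a.b.c.X)\{b} | —a→ t1
  t1 = (b.c.(rec X. (a.b.c.X)\{b}))\{b} | stopped
Bisimilarity quotient blocks:
  B0 = {s0}
  B1 = {s1}
  B2 = {s2, t1}
  B3 = {t0}
s0 ∈ B0, t0 ∈ B3 → different blocks

not bisimilar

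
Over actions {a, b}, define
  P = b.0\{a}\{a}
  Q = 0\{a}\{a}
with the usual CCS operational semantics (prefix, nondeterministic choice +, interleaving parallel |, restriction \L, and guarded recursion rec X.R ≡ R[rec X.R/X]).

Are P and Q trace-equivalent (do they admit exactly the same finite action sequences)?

P's transition system — 2 states:
  m0 = b.0\{a}\{a} :: —b→ m1
  m1 = 0\{a}\{a} :: (no moves)
Q's transition system — 1 states:
  n0 = 0\{a}\{a} :: (no moves)
Executing b from P (initial set {m0}):
  step 1 (b): {m1}
  ✓ P
Executing b from Q (initial set {n0}):
  step 1 (b): ∅  — Q cannot continue

trace-distinct — witness ⟨b⟩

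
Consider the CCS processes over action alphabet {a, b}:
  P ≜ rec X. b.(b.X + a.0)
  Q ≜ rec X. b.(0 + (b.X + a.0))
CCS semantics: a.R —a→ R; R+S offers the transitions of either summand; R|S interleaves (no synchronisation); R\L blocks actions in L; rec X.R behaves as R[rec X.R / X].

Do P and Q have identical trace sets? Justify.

traces(P) = traces(Q)

LTS(P): 3 reachable states
  s0 = rec X. b.(b.X + a.0) :: =b=> s1
  s1 = b.(rec X. b.(b.X + a.0)) + a.0 :: =a=> s2, =b=> s0
  s2 = 0 :: ·
LTS(Q): 3 reachable states
  t0 = rec X. b.(0 + (b.X + a.0)) :: =b=> t1
  t1 = 0 + (b.(rec X. b.(0 + (b.X + a.0))) + a.0) :: =a=> t2, =b=> t0
  t2 = 0 :: ·
Partition-refinement fixed point:
  B0 = {s0, t0}
  B1 = {s1, t1}
  B2 = {s2, t2}
s0 ∈ B0, t0 ∈ B0 → same block
Bisimilar ⇒ trace-equivalent.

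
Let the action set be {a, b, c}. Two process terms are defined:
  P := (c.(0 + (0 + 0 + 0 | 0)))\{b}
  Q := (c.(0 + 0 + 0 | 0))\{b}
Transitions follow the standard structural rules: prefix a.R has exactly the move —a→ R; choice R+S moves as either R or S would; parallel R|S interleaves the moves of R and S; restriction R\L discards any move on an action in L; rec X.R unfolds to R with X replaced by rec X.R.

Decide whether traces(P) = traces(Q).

Reachable graph of P (2 states):
  u0 = (c.(0 + (0 + 0 + 0 | 0)))\{b} ⊢ ··c··> u1
  u1 = (0 + (0 + 0 + 0 | 0))\{b} ⊢ ∅
Reachable graph of Q (2 states):
  v0 = (c.(0 + 0 + 0 | 0))\{b} ⊢ ··c··> v1
  v1 = (0 + 0 + 0 | 0)\{b} ⊢ ∅
Coarsest stable partition (strong bisimilarity classes):
  B0 = {u0, v0}
  B1 = {u1, v1}
u0 ∈ B0, v0 ∈ B0 → same block
Bisimilar ⇒ trace-equivalent.

trace-equivalent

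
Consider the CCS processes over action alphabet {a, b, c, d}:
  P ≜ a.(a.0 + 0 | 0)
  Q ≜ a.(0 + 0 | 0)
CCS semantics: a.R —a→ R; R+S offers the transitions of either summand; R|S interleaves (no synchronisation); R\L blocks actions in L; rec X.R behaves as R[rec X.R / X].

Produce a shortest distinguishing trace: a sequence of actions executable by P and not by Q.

aa

LTS(P): 3 reachable states
  s0 = a.(a.0 + 0 | 0) | =a=> s1
  s1 = a.0 + 0 | 0 | =a=> s2
  s2 = 0 | stopped
LTS(Q): 2 reachable states
  t0 = a.(0 + 0 | 0) | =a=> t1
  t1 = 0 + 0 | 0 | stopped
Executing aa from P (initial set {s0}):
  after a @ step 1: {s1}
  after a @ step 2: {s2}
  P completes σ.
Executing aa from Q (initial set {t0}):
  after a @ step 1: {t1}
  after a @ step 2: no successor for Q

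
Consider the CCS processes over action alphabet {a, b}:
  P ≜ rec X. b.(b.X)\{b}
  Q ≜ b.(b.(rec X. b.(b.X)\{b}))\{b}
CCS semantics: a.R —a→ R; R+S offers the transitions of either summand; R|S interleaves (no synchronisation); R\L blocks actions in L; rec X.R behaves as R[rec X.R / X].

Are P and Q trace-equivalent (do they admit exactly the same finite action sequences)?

LTS(P): 2 reachable states
  u0 = rec X. b.(b.X)\{b} | -b-> u1
  u1 = (b.(rec X. b.(b.X)\{b}))\{b} | stopped
LTS(Q): 2 reachable states
  v0 = b.(b.(rec X. b.(b.X)\{b}))\{b} | -b-> v1
  v1 = (b.(rec X. b.(b.X)\{b}))\{b} | stopped
Bisimilarity quotient blocks:
  B0 = {u0, v0}
  B1 = {u1, v1}
u0 ∈ B0, v0 ∈ B0 → same block
Bisimilar ⇒ trace-equivalent.

YES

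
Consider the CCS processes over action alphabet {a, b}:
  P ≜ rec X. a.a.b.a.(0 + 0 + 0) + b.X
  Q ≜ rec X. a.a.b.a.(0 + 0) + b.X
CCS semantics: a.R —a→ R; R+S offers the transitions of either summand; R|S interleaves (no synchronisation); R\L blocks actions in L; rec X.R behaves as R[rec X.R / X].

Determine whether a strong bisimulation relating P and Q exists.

P's transition system — 5 states:
  u0 = rec X. a.a.b.a.(0 + 0 + 0) + b.X → —a→ u1, —b→ u0
  u1 = a.b.a.(0 + 0 + 0) → —a→ u2
  u2 = b.a.(0 + 0 + 0) → —b→ u3
  u3 = a.(0 + 0 + 0) → —a→ u4
  u4 = 0 + 0 + 0 → stopped
Q's transition system — 5 states:
  v0 = rec X. a.a.b.a.(0 + 0) + b.X → —a→ v1, —b→ v0
  v1 = a.b.a.(0 + 0) → —a→ v2
  v2 = b.a.(0 + 0) → —b→ v3
  v3 = a.(0 + 0) → —a→ v4
  v4 = 0 + 0 → stopped
Partition-refinement fixed point:
  B0 = {u0, v0}
  B1 = {u1, v1}
  B2 = {u2, v2}
  B3 = {u3, v3}
  B4 = {u4, v4}
u0 ∈ B0, v0 ∈ B0 → same block

P ~ Q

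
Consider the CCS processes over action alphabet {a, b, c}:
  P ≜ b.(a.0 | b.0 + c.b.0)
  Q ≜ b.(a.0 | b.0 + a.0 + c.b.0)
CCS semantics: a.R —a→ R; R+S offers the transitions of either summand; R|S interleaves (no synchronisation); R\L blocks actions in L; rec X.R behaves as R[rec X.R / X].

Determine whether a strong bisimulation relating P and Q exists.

not bisimilar

Reachable graph of P (7 states):
  m0 = b.(a.0 | b.0 + c.b.0) | —b→ m1
  m1 = a.0 | b.0 + c.b.0 | —a→ m2, —b→ m3, —c→ m4
  m2 = 0 | b.0 | —b→ m5
  m3 = a.0 | 0 | —a→ m5
  m4 = b.0 | —b→ m6
  m5 = 0 | 0 | ∅
  m6 = 0 | ∅
Reachable graph of Q (7 states):
  n0 = b.(a.0 | b.0 + a.0 + c.b.0) | —b→ n1
  n1 = a.0 | b.0 + a.0 + c.b.0 | —a→ n2, —a→ n3, —b→ n4, —c→ n5
  n2 = 0 | ∅
  n3 = 0 | b.0 | —b→ n6
  n4 = a.0 | 0 | —a→ n6
  n5 = b.0 | —b→ n2
  n6 = 0 | 0 | ∅
Coarsest stable partition (strong bisimilarity classes):
  B0 = {m0}
  B1 = {m1}
  B2 = {m2, m4, n3, n5}
  B3 = {m5, m6, n2, n6}
  B4 = {m3, n4}
  B5 = {n0}
  B6 = {n1}
m0 ∈ B0, n0 ∈ B5 → different blocks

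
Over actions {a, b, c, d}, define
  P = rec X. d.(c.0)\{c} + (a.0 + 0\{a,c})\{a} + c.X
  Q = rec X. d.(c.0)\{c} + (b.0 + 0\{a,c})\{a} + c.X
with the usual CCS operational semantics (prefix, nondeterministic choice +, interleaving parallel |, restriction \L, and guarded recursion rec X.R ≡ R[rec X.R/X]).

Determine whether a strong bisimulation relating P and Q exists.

Reachable graph of P (2 states):
  m0 = rec X. d.(c.0)\{c} + (a.0 + 0\{a,c})\{a} + c.X has moves =c=> m0, =d=> m1
  m1 = (c.0)\{c} has moves deadlocked
Reachable graph of Q (3 states):
  n0 = rec X. d.(c.0)\{c} + (b.0 + 0\{a,c})\{a} + c.X has moves =b=> n1, =c=> n0, =d=> n2
  n1 = 0\{a} has moves deadlocked
  n2 = (c.0)\{c} has moves deadlocked
Coarsest stable partition (strong bisimilarity classes):
  B0 = {m0}
  B1 = {m1, n1, n2}
  B2 = {n0}
m0 ∈ B0, n0 ∈ B2 → different blocks

P ≁ Q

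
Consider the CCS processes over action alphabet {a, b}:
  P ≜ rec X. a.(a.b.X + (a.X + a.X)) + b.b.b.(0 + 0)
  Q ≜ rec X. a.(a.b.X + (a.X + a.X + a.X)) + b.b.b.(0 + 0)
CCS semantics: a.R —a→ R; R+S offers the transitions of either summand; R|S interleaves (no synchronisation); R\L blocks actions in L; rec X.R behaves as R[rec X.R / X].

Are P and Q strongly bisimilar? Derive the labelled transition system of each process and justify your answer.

Reachable graph of P (6 states):
  s0 = rec X. a.(a.b.X + (a.X + a.X)) + b.b.b.(0 + 0) :: --a--▸ s1, --b--▸ s2
  s1 = a.b.(rec X. a.(a.b.X + (a.X + a.X)) + b.b.b.(0 + 0)) + (a.(rec X. a.(a.b.X + (a.X + a.X)) + b.b.b.(0 + 0)) + a.(rec X. a.(a.b.X + (a.X + a.X)) + b.b.b.(0 + 0))) :: --a--▸ s0, --a--▸ s3
  s2 = b.b.(0 + 0) :: --b--▸ s4
  s3 = b.(rec X. a.(a.b.X + (a.X + a.X)) + b.b.b.(0 + 0)) :: --b--▸ s0
  s4 = b.(0 + 0) :: --b--▸ s5
  s5 = 0 + 0 :: stopped
Reachable graph of Q (6 states):
  t0 = rec X. a.(a.b.X + (a.X + a.X + a.X)) + b.b.b.(0 + 0) :: --a--▸ t1, --b--▸ t2
  t1 = a.b.(rec X. a.(a.b.X + (a.X + a.X + a.X)) + b.b.b.(0 + 0)) + (a.(rec X. a.(a.b.X + (a.X + a.X + a.X)) + b.b.b.(0 + 0)) + a.(rec X. a.(a.b.X + (a.X + a.X + a.X)) + b.b.b.(0 + 0)) + a.(rec X. a.(a.b.X + (a.X + a.X + a.X)) + b.b.b.(0 + 0))) :: --a--▸ t0, --a--▸ t3
  t2 = b.b.(0 + 0) :: --b--▸ t4
  t3 = b.(rec X. a.(a.b.X + (a.X + a.X + a.X)) + b.b.b.(0 + 0)) :: --b--▸ t0
  t4 = b.(0 + 0) :: --b--▸ t5
  t5 = 0 + 0 :: stopped
Partition-refinement fixed point:
  B0 = {s0, t0}
  B1 = {s2, t2}
  B2 = {s4, t4}
  B3 = {s5, t5}
  B4 = {s1, t1}
  B5 = {s3, t3}
s0 ∈ B0, t0 ∈ B0 → same block

YES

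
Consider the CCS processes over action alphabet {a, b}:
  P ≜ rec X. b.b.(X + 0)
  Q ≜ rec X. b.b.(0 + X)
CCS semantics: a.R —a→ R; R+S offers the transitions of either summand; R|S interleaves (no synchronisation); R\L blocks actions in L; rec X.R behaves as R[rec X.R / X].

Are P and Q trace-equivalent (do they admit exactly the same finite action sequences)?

Reachable graph of P (3 states):
  u0 = rec X. b.b.(X + 0) → —b→ u1
  u1 = b.((rec X. b.b.(X + 0)) + 0) → —b→ u2
  u2 = (rec X. b.b.(X + 0)) + 0 → —b→ u1
Reachable graph of Q (3 states):
  v0 = rec X. b.b.(0 + X) → —b→ v1
  v1 = b.(0 + (rec X. b.b.(0 + X))) → —b→ v2
  v2 = 0 + (rec X. b.b.(0 + X)) → —b→ v1
Coarsest stable partition (strong bisimilarity classes):
  B0 = {u0, u1, u2, v0, v1, v2}
u0 ∈ B0, v0 ∈ B0 → same block
Bisimilar ⇒ trace-equivalent.

trace-equivalent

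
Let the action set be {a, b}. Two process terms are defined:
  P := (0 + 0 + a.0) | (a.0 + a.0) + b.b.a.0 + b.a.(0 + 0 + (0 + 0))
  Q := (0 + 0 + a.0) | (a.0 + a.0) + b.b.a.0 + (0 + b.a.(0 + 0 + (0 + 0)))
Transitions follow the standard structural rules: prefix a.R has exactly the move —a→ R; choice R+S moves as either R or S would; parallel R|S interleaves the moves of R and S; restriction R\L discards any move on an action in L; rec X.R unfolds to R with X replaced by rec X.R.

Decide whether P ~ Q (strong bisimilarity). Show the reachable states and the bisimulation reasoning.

Reachable graph of P (9 states):
  m0 = (0 + 0 + a.0) | (a.0 + a.0) + b.b.a.0 + b.a.(0 + 0 + (0 + 0)) ⊢ ··a··> m1, ··a··> m2, ··b··> m3, ··b··> m4
  m1 = (0 + 0 + a.0) | 0 ⊢ ··a··> m5
  m2 = 0 | (a.0 + a.0) ⊢ ··a··> m5
  m3 = a.(0 + 0 + (0 + 0)) ⊢ ··a··> m6
  m4 = b.a.0 ⊢ ··b··> m7
  m5 = 0 | 0 ⊢ stopped
  m6 = 0 + 0 + (0 + 0) ⊢ stopped
  m7 = a.0 ⊢ ··a··> m8
  m8 = 0 ⊢ stopped
Reachable graph of Q (9 states):
  n0 = (0 + 0 + a.0) | (a.0 + a.0) + b.b.a.0 + (0 + b.a.(0 + 0 + (0 + 0))) ⊢ ··a··> n1, ··a··> n2, ··b··> n3, ··b··> n4
  n1 = (0 + 0 + a.0) | 0 ⊢ ··a··> n5
  n2 = 0 | (a.0 + a.0) ⊢ ··a··> n5
  n3 = a.(0 + 0 + (0 + 0)) ⊢ ··a··> n6
  n4 = b.a.0 ⊢ ··b··> n7
  n5 = 0 | 0 ⊢ stopped
  n6 = 0 + 0 + (0 + 0) ⊢ stopped
  n7 = a.0 ⊢ ··a··> n8
  n8 = 0 ⊢ stopped
Partition-refinement fixed point:
  B0 = {m0, n0}
  B1 = {m1, m2, m3, m7, n1, n2, n3, n7}
  B2 = {m5, m6, m8, n5, n6, n8}
  B3 = {m4, n4}
m0 ∈ B0, n0 ∈ B0 → same block

P ~ Q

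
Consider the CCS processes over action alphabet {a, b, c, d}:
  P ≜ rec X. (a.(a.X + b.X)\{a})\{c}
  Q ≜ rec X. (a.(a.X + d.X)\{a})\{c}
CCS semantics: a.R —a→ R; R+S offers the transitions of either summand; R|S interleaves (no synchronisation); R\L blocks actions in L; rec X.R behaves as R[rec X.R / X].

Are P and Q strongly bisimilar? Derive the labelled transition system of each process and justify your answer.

LTS(P): 3 reachable states
  p0 = rec X. (a.(a.X + b.X)\{a})\{c} | -a-> p1
  p1 = (a.(rec X. (a.(a.X + b.X)\{a})\{c}) + b.(rec X. (a.(a.X + b.X)\{a})\{c}))\{a}\{c} | -b-> p2
  p2 = (rec X. (a.(a.X + b.X)\{a})\{c})\{a}\{c} | ·
LTS(Q): 3 reachable states
  q0 = rec X. (a.(a.X + d.X)\{a})\{c} | -a-> q1
  q1 = (a.(rec X. (a.(a.X + d.X)\{a})\{c}) + d.(rec X. (a.(a.X + d.X)\{a})\{c}))\{a}\{c} | -d-> q2
  q2 = (rec X. (a.(a.X + d.X)\{a})\{c})\{a}\{c} | ·
Bisimilarity quotient blocks:
  B0 = {p0}
  B1 = {p1}
  B2 = {p2, q2}
  B3 = {q0}
  B4 = {q1}
p0 ∈ B0, q0 ∈ B3 → different blocks

NO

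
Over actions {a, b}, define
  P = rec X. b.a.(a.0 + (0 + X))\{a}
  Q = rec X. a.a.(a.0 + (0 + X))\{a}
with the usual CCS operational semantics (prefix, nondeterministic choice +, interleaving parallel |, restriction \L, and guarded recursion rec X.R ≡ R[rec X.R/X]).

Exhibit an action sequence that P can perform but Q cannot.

P's transition system — 4 states:
  s0 = rec X. b.a.(a.0 + (0 + X))\{a} → —b→ s1
  s1 = a.(a.0 + (0 + (rec X. b.a.(a.0 + (0 + X))\{a})))\{a} → —a→ s2
  s2 = (a.0 + (0 + (rec X. b.a.(a.0 + (0 + X))\{a})))\{a} → —b→ s3
  s3 = (a.(a.0 + (0 + (rec X. b.a.(a.0 + (0 + X))\{a})))\{a})\{a} → (no moves)
Q's transition system — 3 states:
  t0 = rec X. a.a.(a.0 + (0 + X))\{a} → —a→ t1
  t1 = a.(a.0 + (0 + (rec X. a.a.(a.0 + (0 + X))\{a})))\{a} → —a→ t2
  t2 = (a.0 + (0 + (rec X. a.a.(a.0 + (0 + X))\{a})))\{a} → (no moves)
Executing b from P (initial set {s0}):
  [1] b ⇒ {s1}
  ✓ P
Executing b from Q (initial set {t0}):
  [1] b ⇒ ∅  — Q cannot continue

b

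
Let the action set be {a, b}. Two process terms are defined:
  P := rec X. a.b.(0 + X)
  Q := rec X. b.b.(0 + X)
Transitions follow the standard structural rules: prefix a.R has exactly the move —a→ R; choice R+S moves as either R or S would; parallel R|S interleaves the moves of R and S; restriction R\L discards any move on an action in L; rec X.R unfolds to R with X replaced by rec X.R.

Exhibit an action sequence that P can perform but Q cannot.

a

Reachable graph of P (3 states):
  s0 = rec X. a.b.(0 + X) has moves —a→ s1
  s1 = b.(0 + (rec X. a.b.(0 + X))) has moves —b→ s2
  s2 = 0 + (rec X. a.b.(0 + X)) has moves —a→ s1
Reachable graph of Q (3 states):
  t0 = rec X. b.b.(0 + X) has moves —b→ t1
  t1 = b.(0 + (rec X. b.b.(0 + X))) has moves —b→ t2
  t2 = 0 + (rec X. b.b.(0 + X)) has moves —b→ t1
Run σ = ⟨a⟩ on P: start {s0}
  [1] a ⇒ {s1}
  — P admits the full trace.
Run σ = ⟨a⟩ on Q: start {t0}
  [1] a ⇒ no successor for Q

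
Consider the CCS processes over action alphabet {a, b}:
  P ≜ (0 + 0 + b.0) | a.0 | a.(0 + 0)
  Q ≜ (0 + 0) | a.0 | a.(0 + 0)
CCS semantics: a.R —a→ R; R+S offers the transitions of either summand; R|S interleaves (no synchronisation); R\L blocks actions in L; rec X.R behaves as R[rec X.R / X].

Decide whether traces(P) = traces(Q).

Reachable graph of P (8 states):
  u0 = (0 + 0 + b.0) | a.0 | a.(0 + 0) | =a=> u1, =a=> u2, =b=> u3
  u1 = (0 + 0 + b.0) | 0 | a.(0 + 0) | =a=> u4, =b=> u5
  u2 = (0 + 0 + b.0) | a.0 | (0 + 0) | =a=> u4, =b=> u6
  u3 = 0 | a.0 | a.(0 + 0) | =a=> u5, =a=> u6
  u4 = (0 + 0 + b.0) | 0 | (0 + 0) | =b=> u7
  u5 = 0 | 0 | a.(0 + 0) | =a=> u7
  u6 = 0 | a.0 | (0 + 0) | =a=> u7
  u7 = 0 | 0 | (0 + 0) | (no moves)
Reachable graph of Q (4 states):
  v0 = (0 + 0) | a.0 | a.(0 + 0) | =a=> v1, =a=> v2
  v1 = (0 + 0) | 0 | a.(0 + 0) | =a=> v3
  v2 = (0 + 0) | a.0 | (0 + 0) | =a=> v3
  v3 = (0 + 0) | 0 | (0 + 0) | (no moves)
Run σ = ⟨b⟩ on P: start {u0}
  [1] b ⇒ {u3}
  P completes σ.
Run σ = ⟨b⟩ on Q: start {v0}
  [1] b ⇒ no successor for Q

NO — witness ⟨b⟩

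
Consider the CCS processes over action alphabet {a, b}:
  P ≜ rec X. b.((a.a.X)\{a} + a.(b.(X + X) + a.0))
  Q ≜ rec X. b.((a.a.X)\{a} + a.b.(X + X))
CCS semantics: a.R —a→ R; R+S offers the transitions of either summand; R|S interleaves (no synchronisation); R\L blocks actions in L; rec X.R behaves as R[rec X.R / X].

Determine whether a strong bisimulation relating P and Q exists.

P ≁ Q

LTS(P): 5 reachable states
  p0 = rec X. b.((a.a.X)\{a} + a.(b.(X + X) + a.0)) | ··b··> p1
  p1 = (a.a.(rec X. b.((a.a.X)\{a} + a.(b.(X + X) + a.0))))\{a} + a.(b.((rec X. b.((a.a.X)\{a} + a.(b.(X + X) + a.0))) + (rec X. b.((a.a.X)\{a} + a.(b.(X + X) + a.0)))) + a.0) | ··a··> p2
  p2 = b.((rec X. b.((a.a.X)\{a} + a.(b.(X + X) + a.0))) + (rec X. b.((a.a.X)\{a} + a.(b.(X + X) + a.0)))) + a.0 | ··a··> p3, ··b··> p4
  p3 = 0 | ·
  p4 = (rec X. b.((a.a.X)\{a} + a.(b.(X + X) + a.0))) + (rec X. b.((a.a.X)\{a} + a.(b.(X + X) + a.0))) | ··b··> p1
LTS(Q): 4 reachable states
  q0 = rec X. b.((a.a.X)\{a} + a.b.(X + X)) | ··b··> q1
  q1 = (a.a.(rec X. b.((a.a.X)\{a} + a.b.(X + X))))\{a} + a.b.((rec X. b.((a.a.X)\{a} + a.b.(X + X))) + (rec X. b.((a.a.X)\{a} + a.b.(X + X)))) | ··a··> q2
  q2 = b.((rec X. b.((a.a.X)\{a} + a.b.(X + X))) + (rec X. b.((a.a.X)\{a} + a.b.(X + X)))) | ··b··> q3
  q3 = (rec X. b.((a.a.X)\{a} + a.b.(X + X))) + (rec X. b.((a.a.X)\{a} + a.b.(X + X))) | ··b··> q1
Partition-refinement fixed point:
  B0 = {p0, p4}
  B1 = {p1}
  B2 = {p2}
  B3 = {p3}
  B4 = {q0, q3}
  B5 = {q1}
  B6 = {q2}
p0 ∈ B0, q0 ∈ B4 → different blocks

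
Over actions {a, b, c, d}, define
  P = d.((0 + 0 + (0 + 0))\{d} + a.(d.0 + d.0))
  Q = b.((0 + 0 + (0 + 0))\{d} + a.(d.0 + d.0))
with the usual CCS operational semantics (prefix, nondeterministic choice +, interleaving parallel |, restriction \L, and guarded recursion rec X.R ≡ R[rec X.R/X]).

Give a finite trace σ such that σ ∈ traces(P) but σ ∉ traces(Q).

d

Reachable graph of P (4 states):
  m0 = d.((0 + 0 + (0 + 0))\{d} + a.(d.0 + d.0)) has moves -d-> m1
  m1 = (0 + 0 + (0 + 0))\{d} + a.(d.0 + d.0) has moves -a-> m2
  m2 = d.0 + d.0 has moves -d-> m3
  m3 = 0 has moves deadlocked
Reachable graph of Q (4 states):
  n0 = b.((0 + 0 + (0 + 0))\{d} + a.(d.0 + d.0)) has moves -b-> n1
  n1 = (0 + 0 + (0 + 0))\{d} + a.(d.0 + d.0) has moves -a-> n2
  n2 = d.0 + d.0 has moves -d-> n3
  n3 = 0 has moves deadlocked
Run σ = ⟨d⟩ on P: start {m0}
  [1] d ⇒ {m1}
  — P admits the full trace.
Run σ = ⟨d⟩ on Q: start {n0}
  [1] d ⇒ ∅  — Q cannot continue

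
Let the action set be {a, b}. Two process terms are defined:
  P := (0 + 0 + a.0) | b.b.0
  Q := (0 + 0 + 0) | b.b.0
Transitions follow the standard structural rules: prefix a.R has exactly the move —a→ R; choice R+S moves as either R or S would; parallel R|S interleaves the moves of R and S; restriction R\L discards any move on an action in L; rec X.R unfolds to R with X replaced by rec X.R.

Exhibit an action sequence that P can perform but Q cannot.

a

P's transition system — 6 states:
  p0 = (0 + 0 + a.0) | b.b.0 | -a-> p1, -b-> p2
  p1 = 0 | b.b.0 | -b-> p3
  p2 = (0 + 0 + a.0) | b.0 | -a-> p3, -b-> p4
  p3 = 0 | b.0 | -b-> p5
  p4 = (0 + 0 + a.0) | 0 | -a-> p5
  p5 = 0 | 0 | (no moves)
Q's transition system — 3 states:
  q0 = (0 + 0 + 0) | b.b.0 | -b-> q1
  q1 = (0 + 0 + 0) | b.0 | -b-> q2
  q2 = (0 + 0 + 0) | 0 | (no moves)
Executing a from P (initial set {p0}):
  step 1 (a): {p1}
  P completes σ.
Executing a from Q (initial set {q0}):
  step 1 (a): ∅  — Q cannot continue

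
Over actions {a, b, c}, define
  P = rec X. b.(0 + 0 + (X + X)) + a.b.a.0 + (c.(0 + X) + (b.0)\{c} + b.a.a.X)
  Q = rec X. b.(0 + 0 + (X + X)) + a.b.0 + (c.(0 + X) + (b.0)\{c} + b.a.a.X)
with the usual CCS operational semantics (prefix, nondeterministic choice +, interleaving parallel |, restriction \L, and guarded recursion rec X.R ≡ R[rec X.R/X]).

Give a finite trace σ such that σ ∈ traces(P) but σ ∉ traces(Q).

Reachable graph of P (9 states):
  p0 = rec X. b.(0 + 0 + (X + X)) + a.b.a.0 + (c.(0 + X) + (b.0)\{c} + b.a.a.X) :: =a=> p1, =b=> p2, =b=> p3, =b=> p4, =c=> p5
  p1 = b.a.0 :: =b=> p6
  p2 = 0 + 0 + ((rec X. b.(0 + 0 + (X + X)) + a.b.a.0 + (c.(0 + X) + (b.0)\{c} + b.a.a.X)) + (rec X. b.(0 + 0 + (X + X)) + a.b.a.0 + (c.(0 + X) + (b.0)\{c} + b.a.a.X))) :: =a=> p1, =b=> p2, =b=> p3, =b=> p4, =c=> p5
  p3 = 0\{c} :: ∅
  p4 = a.a.(rec X. b.(0 + 0 + (X + X)) + a.b.a.0 + (c.(0 + X) + (b.0)\{c} + b.a.a.X)) :: =a=> p7
  p5 = 0 + (rec X. b.(0 + 0 + (X + X)) + a.b.a.0 + (c.(0 + X) + (b.0)\{c} + b.a.a.X)) :: =a=> p1, =b=> p2, =b=> p3, =b=> p4, =c=> p5
  p6 = a.0 :: =a=> p8
  p7 = a.(rec X. b.(0 + 0 + (X + X)) + a.b.a.0 + (c.(0 + X) + (b.0)\{c} + b.a.a.X)) :: =a=> p0
  p8 = 0 :: ∅
Reachable graph of Q (8 states):
  q0 = rec X. b.(0 + 0 + (X + X)) + a.b.0 + (c.(0 + X) + (b.0)\{c} + b.a.a.X) :: =a=> q1, =b=> q2, =b=> q3, =b=> q4, =c=> q5
  q1 = b.0 :: =b=> q6
  q2 = 0 + 0 + ((rec X. b.(0 + 0 + (X + X)) + a.b.0 + (c.(0 + X) + (b.0)\{c} + b.a.a.X)) + (rec X. b.(0 + 0 + (X + X)) + a.b.0 + (c.(0 + X) + (b.0)\{c} + b.a.a.X))) :: =a=> q1, =b=> q2, =b=> q3, =b=> q4, =c=> q5
  q3 = 0\{c} :: ∅
  q4 = a.a.(rec X. b.(0 + 0 + (X + X)) + a.b.0 + (c.(0 + X) + (b.0)\{c} + b.a.a.X)) :: =a=> q7
  q5 = 0 + (rec X. b.(0 + 0 + (X + X)) + a.b.0 + (c.(0 + X) + (b.0)\{c} + b.a.a.X)) :: =a=> q1, =b=> q2, =b=> q3, =b=> q4, =c=> q5
  q6 = 0 :: ∅
  q7 = a.(rec X. b.(0 + 0 + (X + X)) + a.b.0 + (c.(0 + X) + (b.0)\{c} + b.a.a.X)) :: =a=> q0
Executing aba from P (initial set {p0}):
  after a @ step 1: {p1}
  after b @ step 2: {p6}
  after a @ step 3: {p8}
  ✓ P
Executing aba from Q (initial set {q0}):
  after a @ step 1: {q1}
  after b @ step 2: {q6}
  after a @ step 3: no successor for Q

aba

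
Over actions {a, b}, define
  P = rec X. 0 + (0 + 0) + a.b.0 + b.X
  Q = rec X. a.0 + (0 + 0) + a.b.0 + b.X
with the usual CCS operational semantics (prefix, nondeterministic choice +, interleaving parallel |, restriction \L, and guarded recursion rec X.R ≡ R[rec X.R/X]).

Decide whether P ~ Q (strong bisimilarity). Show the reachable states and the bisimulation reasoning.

NO

P's transition system — 3 states:
  u0 = rec X. 0 + (0 + 0) + a.b.0 + b.X → -a-> u1, -b-> u0
  u1 = b.0 → -b-> u2
  u2 = 0 → (no moves)
Q's transition system — 3 states:
  v0 = rec X. a.0 + (0 + 0) + a.b.0 + b.X → -a-> v1, -a-> v2, -b-> v0
  v1 = 0 → (no moves)
  v2 = b.0 → -b-> v1
Coarsest stable partition (strong bisimilarity classes):
  B0 = {u0}
  B1 = {u1, v2}
  B2 = {u2, v1}
  B3 = {v0}
u0 ∈ B0, v0 ∈ B3 → different blocks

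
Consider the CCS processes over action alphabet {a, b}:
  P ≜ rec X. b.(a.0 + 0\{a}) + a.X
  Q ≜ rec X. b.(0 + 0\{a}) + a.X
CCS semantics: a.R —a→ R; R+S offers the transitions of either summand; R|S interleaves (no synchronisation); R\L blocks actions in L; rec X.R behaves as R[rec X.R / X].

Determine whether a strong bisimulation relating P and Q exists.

not bisimilar

Reachable graph of P (3 states):
  s0 = rec X. b.(a.0 + 0\{a}) + a.X | ··a··> s0, ··b··> s1
  s1 = a.0 + 0\{a} | ··a··> s2
  s2 = 0 | deadlocked
Reachable graph of Q (2 states):
  t0 = rec X. b.(0 + 0\{a}) + a.X | ··a··> t0, ··b··> t1
  t1 = 0 + 0\{a} | deadlocked
Bisimilarity quotient blocks:
  B0 = {s0}
  B1 = {s1}
  B2 = {s2, t1}
  B3 = {t0}
s0 ∈ B0, t0 ∈ B3 → different blocks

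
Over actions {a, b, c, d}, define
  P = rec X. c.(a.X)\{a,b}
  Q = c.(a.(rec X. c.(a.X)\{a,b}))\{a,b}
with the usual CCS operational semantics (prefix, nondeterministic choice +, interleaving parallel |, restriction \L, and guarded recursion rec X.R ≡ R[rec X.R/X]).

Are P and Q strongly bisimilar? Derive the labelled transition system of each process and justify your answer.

YES

Reachable graph of P (2 states):
  s0 = rec X. c.(a.X)\{a,b} → =c=> s1
  s1 = (a.(rec X. c.(a.X)\{a,b}))\{a,b} → stopped
Reachable graph of Q (2 states):
  t0 = c.(a.(rec X. c.(a.X)\{a,b}))\{a,b} → =c=> t1
  t1 = (a.(rec X. c.(a.X)\{a,b}))\{a,b} → stopped
Bisimilarity quotient blocks:
  B0 = {s0, t0}
  B1 = {s1, t1}
s0 ∈ B0, t0 ∈ B0 → same block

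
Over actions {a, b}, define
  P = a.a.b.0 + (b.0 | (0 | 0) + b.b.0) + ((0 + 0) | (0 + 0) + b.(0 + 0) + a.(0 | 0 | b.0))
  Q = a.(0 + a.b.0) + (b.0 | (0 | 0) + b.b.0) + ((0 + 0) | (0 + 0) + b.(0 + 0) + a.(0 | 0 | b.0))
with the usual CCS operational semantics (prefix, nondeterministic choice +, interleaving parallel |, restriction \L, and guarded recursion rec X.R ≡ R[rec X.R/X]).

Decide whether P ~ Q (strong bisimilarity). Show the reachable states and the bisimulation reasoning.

LTS(P): 8 reachable states
  u0 = a.a.b.0 + (b.0 | (0 | 0) + b.b.0) + ((0 + 0) | (0 + 0) + b.(0 + 0) + a.(0 | 0 | b.0)) ⊢ --a--▸ u1, --a--▸ u2, --b--▸ u3, --b--▸ u4, --b--▸ u5
  u1 = 0 | 0 | b.0 ⊢ --b--▸ u6
  u2 = a.b.0 ⊢ --a--▸ u5
  u3 = 0 + 0 ⊢ ∅
  u4 = 0 | (0 | 0) ⊢ ∅
  u5 = b.0 ⊢ --b--▸ u7
  u6 = 0 | 0 | 0 ⊢ ∅
  u7 = 0 ⊢ ∅
LTS(Q): 8 reachable states
  v0 = a.(0 + a.b.0) + (b.0 | (0 | 0) + b.b.0) + ((0 + 0) | (0 + 0) + b.(0 + 0) + a.(0 | 0 | b.0)) ⊢ --a--▸ v1, --a--▸ v2, --b--▸ v3, --b--▸ v4, --b--▸ v5
  v1 = 0 + a.b.0 ⊢ --a--▸ v5
  v2 = 0 | 0 | b.0 ⊢ --b--▸ v6
  v3 = 0 + 0 ⊢ ∅
  v4 = 0 | (0 | 0) ⊢ ∅
  v5 = b.0 ⊢ --b--▸ v7
  v6 = 0 | 0 | 0 ⊢ ∅
  v7 = 0 ⊢ ∅
Coarsest stable partition (strong bisimilarity classes):
  B0 = {u0, v0}
  B1 = {u2, v1}
  B2 = {u1, u5, v2, v5}
  B3 = {u3, u4, u6, u7, v3, v4, v6, v7}
u0 ∈ B0, v0 ∈ B0 → same block

YES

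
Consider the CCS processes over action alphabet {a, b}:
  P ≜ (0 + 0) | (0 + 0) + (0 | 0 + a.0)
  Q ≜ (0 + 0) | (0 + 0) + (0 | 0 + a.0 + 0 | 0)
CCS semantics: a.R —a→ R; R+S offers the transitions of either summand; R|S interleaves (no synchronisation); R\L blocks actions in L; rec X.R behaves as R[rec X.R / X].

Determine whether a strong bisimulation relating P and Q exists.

LTS(P): 2 reachable states
  s0 = (0 + 0) | (0 + 0) + (0 | 0 + a.0) | =a=> s1
  s1 = 0 | ∅
LTS(Q): 2 reachable states
  t0 = (0 + 0) | (0 + 0) + (0 | 0 + a.0 + 0 | 0) | =a=> t1
  t1 = 0 | ∅
Coarsest stable partition (strong bisimilarity classes):
  B0 = {s0, t0}
  B1 = {s1, t1}
s0 ∈ B0, t0 ∈ B0 → same block

YES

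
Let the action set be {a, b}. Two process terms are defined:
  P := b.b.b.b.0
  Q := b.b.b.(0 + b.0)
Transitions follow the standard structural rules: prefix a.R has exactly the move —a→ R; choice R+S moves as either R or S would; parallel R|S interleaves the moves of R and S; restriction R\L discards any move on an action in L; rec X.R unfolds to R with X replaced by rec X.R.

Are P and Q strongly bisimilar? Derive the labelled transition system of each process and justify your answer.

Reachable graph of P (5 states):
  p0 = b.b.b.b.0 ⊢ --b--▸ p1
  p1 = b.b.b.0 ⊢ --b--▸ p2
  p2 = b.b.0 ⊢ --b--▸ p3
  p3 = b.0 ⊢ --b--▸ p4
  p4 = 0 ⊢ deadlocked
Reachable graph of Q (5 states):
  q0 = b.b.b.(0 + b.0) ⊢ --b--▸ q1
  q1 = b.b.(0 + b.0) ⊢ --b--▸ q2
  q2 = b.(0 + b.0) ⊢ --b--▸ q3
  q3 = 0 + b.0 ⊢ --b--▸ q4
  q4 = 0 ⊢ deadlocked
Coarsest stable partition (strong bisimilarity classes):
  B0 = {p0, q0}
  B1 = {p1, q1}
  B2 = {p2, q2}
  B3 = {p3, q3}
  B4 = {p4, q4}
p0 ∈ B0, q0 ∈ B0 → same block

P ~ Q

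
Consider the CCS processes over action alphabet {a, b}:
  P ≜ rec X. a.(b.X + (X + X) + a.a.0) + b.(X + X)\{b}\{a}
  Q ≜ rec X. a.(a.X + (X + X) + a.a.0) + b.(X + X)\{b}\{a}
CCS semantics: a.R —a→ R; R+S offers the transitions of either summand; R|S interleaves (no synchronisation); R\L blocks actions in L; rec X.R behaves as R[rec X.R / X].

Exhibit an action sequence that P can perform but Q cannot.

P's transition system — 5 states:
  p0 = rec X. a.(b.X + (X + X) + a.a.0) + b.(X + X)\{b}\{a} → -a-> p1, -b-> p2
  p1 = b.(rec X. a.(b.X + (X + X) + a.a.0) + b.(X + X)\{b}\{a}) + ((rec X. a.(b.X + (X + X) + a.a.0) + b.(X + X)\{b}\{a}) + (rec X. a.(b.X + (X + X) + a.a.0) + b.(X + X)\{b}\{a})) + a.a.0 → -a-> p1, -a-> p3, -b-> p0, -b-> p2
  p2 = ((rec X. a.(b.X + (X + X) + a.a.0) + b.(X + X)\{b}\{a}) + (rec X. a.(b.X + (X + X) + a.a.0) + b.(X + X)\{b}\{a}))\{b}\{a} → ·
  p3 = a.0 → -a-> p4
  p4 = 0 → ·
Q's transition system — 5 states:
  q0 = rec X. a.(a.X + (X + X) + a.a.0) + b.(X + X)\{b}\{a} → -a-> q1, -b-> q2
  q1 = a.(rec X. a.(a.X + (X + X) + a.a.0) + b.(X + X)\{b}\{a}) + ((rec X. a.(a.X + (X + X) + a.a.0) + b.(X + X)\{b}\{a}) + (rec X. a.(a.X + (X + X) + a.a.0) + b.(X + X)\{b}\{a})) + a.a.0 → -a-> q0, -a-> q1, -a-> q3, -b-> q2
  q2 = ((rec X. a.(a.X + (X + X) + a.a.0) + b.(X + X)\{b}\{a}) + (rec X. a.(a.X + (X + X) + a.a.0) + b.(X + X)\{b}\{a}))\{b}\{a} → ·
  q3 = a.0 → -a-> q4
  q4 = 0 → ·
Trace ⟨aba⟩ through P, begin at {p0}:
  [1] a ⇒ {p1}
  [2] b ⇒ {p0, p2}
  [3] a ⇒ {p1}
  ✓ P
Trace ⟨aba⟩ through Q, begin at {q0}:
  [1] a ⇒ {q1}
  [2] b ⇒ {q2}
  [3] a ⇒ ∅  — Q cannot continue

aba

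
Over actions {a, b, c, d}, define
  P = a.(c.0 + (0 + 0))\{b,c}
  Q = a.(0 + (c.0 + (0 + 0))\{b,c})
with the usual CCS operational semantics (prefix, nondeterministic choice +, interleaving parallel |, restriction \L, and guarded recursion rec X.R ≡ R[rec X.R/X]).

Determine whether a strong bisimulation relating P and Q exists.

YES

Reachable graph of P (2 states):
  s0 = a.(c.0 + (0 + 0))\{b,c} → -a-> s1
  s1 = (c.0 + (0 + 0))\{b,c} → stopped
Reachable graph of Q (2 states):
  t0 = a.(0 + (c.0 + (0 + 0))\{b,c}) → -a-> t1
  t1 = 0 + (c.0 + (0 + 0))\{b,c} → stopped
Partition-refinement fixed point:
  B0 = {s0, t0}
  B1 = {s1, t1}
s0 ∈ B0, t0 ∈ B0 → same block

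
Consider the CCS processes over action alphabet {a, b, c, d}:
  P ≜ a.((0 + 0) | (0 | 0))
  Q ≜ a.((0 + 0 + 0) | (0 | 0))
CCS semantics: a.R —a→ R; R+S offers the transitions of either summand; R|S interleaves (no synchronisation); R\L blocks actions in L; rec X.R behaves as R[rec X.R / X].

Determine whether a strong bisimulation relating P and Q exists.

P ~ Q

P's transition system — 2 states:
  s0 = a.((0 + 0) | (0 | 0)) | —a→ s1
  s1 = (0 + 0) | (0 | 0) | (no moves)
Q's transition system — 2 states:
  t0 = a.((0 + 0 + 0) | (0 | 0)) | —a→ t1
  t1 = (0 + 0 + 0) | (0 | 0) | (no moves)
Partition-refinement fixed point:
  B0 = {s0, t0}
  B1 = {s1, t1}
s0 ∈ B0, t0 ∈ B0 → same block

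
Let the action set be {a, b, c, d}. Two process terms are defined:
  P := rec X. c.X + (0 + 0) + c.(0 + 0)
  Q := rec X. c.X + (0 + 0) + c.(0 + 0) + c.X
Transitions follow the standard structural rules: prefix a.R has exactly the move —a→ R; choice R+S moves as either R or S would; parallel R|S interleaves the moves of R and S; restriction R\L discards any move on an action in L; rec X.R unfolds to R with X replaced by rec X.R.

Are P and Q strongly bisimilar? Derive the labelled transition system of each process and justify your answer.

P's transition system — 2 states:
  s0 = rec X. c.X + (0 + 0) + c.(0 + 0) → —c→ s0, —c→ s1
  s1 = 0 + 0 → (no moves)
Q's transition system — 2 states:
  t0 = rec X. c.X + (0 + 0) + c.(0 + 0) + c.X → —c→ t0, —c→ t1
  t1 = 0 + 0 → (no moves)
Partition-refinement fixed point:
  B0 = {s0, t0}
  B1 = {s1, t1}
s0 ∈ B0, t0 ∈ B0 → same block

bisimilar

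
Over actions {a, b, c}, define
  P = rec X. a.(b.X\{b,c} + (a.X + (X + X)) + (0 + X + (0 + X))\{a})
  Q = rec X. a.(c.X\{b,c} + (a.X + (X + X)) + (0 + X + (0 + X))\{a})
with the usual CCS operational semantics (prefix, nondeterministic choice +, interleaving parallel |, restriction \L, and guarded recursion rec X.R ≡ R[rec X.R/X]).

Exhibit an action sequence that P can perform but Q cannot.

ab

Reachable graph of P (4 states):
  m0 = rec X. a.(b.X\{b,c} + (a.X + (X + X)) + (0 + X + (0 + X))\{a}) ⊢ —a→ m1
  m1 = b.(rec X. a.(b.X\{b,c} + (a.X + (X + X)) + (0 + X + (0 + X))\{a}))\{b,c} + (a.(rec X. a.(b.X\{b,c} + (a.X + (X + X)) + (0 + X + (0 + X))\{a})) + ((rec X. a.(b.X\{b,c} + (a.X + (X + X)) + (0 + X + (0 + X))\{a})) + (rec X. a.(b.X\{b,c} + (a.X + (X + X)) + (0 + X + (0 + X))\{a})))) + (0 + (rec X. a.(b.X\{b,c} + (a.X + (X + X)) + (0 + X + (0 + X))\{a})) + (0 + (rec X. a.(b.X\{b,c} + (a.X + (X + X)) + (0 + X + (0 + X))\{a}))))\{a} ⊢ —a→ m0, —a→ m1, —b→ m2
  m2 = (rec X. a.(b.X\{b,c} + (a.X + (X + X)) + (0 + X + (0 + X))\{a}))\{b,c} ⊢ —a→ m3
  m3 = (b.(rec X. a.(b.X\{b,c} + (a.X + (X + X)) + (0 + X + (0 + X))\{a}))\{b,c} + (a.(rec X. a.(b.X\{b,c} + (a.X + (X + X)) + (0 + X + (0 + X))\{a})) + ((rec X. a.(b.X\{b,c} + (a.X + (X + X)) + (0 + X + (0 + X))\{a})) + (rec X. a.(b.X\{b,c} + (a.X + (X + X)) + (0 + X + (0 + X))\{a})))) + (0 + (rec X. a.(b.X\{b,c} + (a.X + (X + X)) + (0 + X + (0 + X))\{a})) + (0 + (rec X. a.(b.X\{b,c} + (a.X + (X + X)) + (0 + X + (0 + X))\{a}))))\{a})\{b,c} ⊢ —a→ m2, —a→ m3
Reachable graph of Q (4 states):
  n0 = rec X. a.(c.X\{b,c} + (a.X + (X + X)) + (0 + X + (0 + X))\{a}) ⊢ —a→ n1
  n1 = c.(rec X. a.(c.X\{b,c} + (a.X + (X + X)) + (0 + X + (0 + X))\{a}))\{b,c} + (a.(rec X. a.(c.X\{b,c} + (a.X + (X + X)) + (0 + X + (0 + X))\{a})) + ((rec X. a.(c.X\{b,c} + (a.X + (X + X)) + (0 + X + (0 + X))\{a})) + (rec X. a.(c.X\{b,c} + (a.X + (X + X)) + (0 + X + (0 + X))\{a})))) + (0 + (rec X. a.(c.X\{b,c} + (a.X + (X + X)) + (0 + X + (0 + X))\{a})) + (0 + (rec X. a.(c.X\{b,c} + (a.X + (X + X)) + (0 + X + (0 + X))\{a}))))\{a} ⊢ —a→ n0, —a→ n1, —c→ n2
  n2 = (rec X. a.(c.X\{b,c} + (a.X + (X + X)) + (0 + X + (0 + X))\{a}))\{b,c} ⊢ —a→ n3
  n3 = (c.(rec X. a.(c.X\{b,c} + (a.X + (X + X)) + (0 + X + (0 + X))\{a}))\{b,c} + (a.(rec X. a.(c.X\{b,c} + (a.X + (X + X)) + (0 + X + (0 + X))\{a})) + ((rec X. a.(c.X\{b,c} + (a.X + (X + X)) + (0 + X + (0 + X))\{a})) + (rec X. a.(c.X\{b,c} + (a.X + (X + X)) + (0 + X + (0 + X))\{a})))) + (0 + (rec X. a.(c.X\{b,c} + (a.X + (X + X)) + (0 + X + (0 + X))\{a})) + (0 + (rec X. a.(c.X\{b,c} + (a.X + (X + X)) + (0 + X + (0 + X))\{a}))))\{a})\{b,c} ⊢ —a→ n2, —a→ n3
Run σ = ⟨ab⟩ on P: start {m0}
  [1] a ⇒ {m1}
  [2] b ⇒ {m2}
  — P admits the full trace.
Run σ = ⟨ab⟩ on Q: start {n0}
  [1] a ⇒ {n1}
  [2] b ⇒ ∅  — Q cannot continue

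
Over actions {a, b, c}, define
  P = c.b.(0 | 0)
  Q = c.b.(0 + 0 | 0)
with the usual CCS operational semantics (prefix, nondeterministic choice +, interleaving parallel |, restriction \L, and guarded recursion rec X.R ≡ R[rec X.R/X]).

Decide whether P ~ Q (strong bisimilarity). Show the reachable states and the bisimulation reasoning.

YES

P's transition system — 3 states:
  u0 = c.b.(0 | 0) ⊢ ··c··> u1
  u1 = b.(0 | 0) ⊢ ··b··> u2
  u2 = 0 | 0 ⊢ ·
Q's transition system — 3 states:
  v0 = c.b.(0 + 0 | 0) ⊢ ··c··> v1
  v1 = b.(0 + 0 | 0) ⊢ ··b··> v2
  v2 = 0 + 0 | 0 ⊢ ·
Coarsest stable partition (strong bisimilarity classes):
  B0 = {u0, v0}
  B1 = {u1, v1}
  B2 = {u2, v2}
u0 ∈ B0, v0 ∈ B0 → same block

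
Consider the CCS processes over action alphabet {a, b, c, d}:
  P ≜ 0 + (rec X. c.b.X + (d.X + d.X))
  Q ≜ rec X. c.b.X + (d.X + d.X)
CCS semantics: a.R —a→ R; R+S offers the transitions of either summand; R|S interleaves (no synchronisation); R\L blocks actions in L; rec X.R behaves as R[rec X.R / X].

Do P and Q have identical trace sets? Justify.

LTS(P): 3 reachable states
  u0 = 0 + (rec X. c.b.X + (d.X + d.X)) :: —c→ u1, —d→ u2
  u1 = b.(rec X. c.b.X + (d.X + d.X)) :: —b→ u2
  u2 = rec X. c.b.X + (d.X + d.X) :: —c→ u1, —d→ u2
LTS(Q): 2 reachable states
  v0 = rec X. c.b.X + (d.X + d.X) :: —c→ v1, —d→ v0
  v1 = b.(rec X. c.b.X + (d.X + d.X)) :: —b→ v0
Partition-refinement fixed point:
  B0 = {u0, u2, v0}
  B1 = {u1, v1}
u0 ∈ B0, v0 ∈ B0 → same block
Bisimilar ⇒ trace-equivalent.

YES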